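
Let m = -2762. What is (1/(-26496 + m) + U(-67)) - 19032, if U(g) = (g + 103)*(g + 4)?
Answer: -623195401/29258 ≈ -21300.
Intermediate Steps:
U(g) = (4 + g)*(103 + g) (U(g) = (103 + g)*(4 + g) = (4 + g)*(103 + g))
(1/(-26496 + m) + U(-67)) - 19032 = (1/(-26496 - 2762) + (412 + (-67)² + 107*(-67))) - 19032 = (1/(-29258) + (412 + 4489 - 7169)) - 19032 = (-1/29258 - 2268) - 19032 = -66357145/29258 - 19032 = -623195401/29258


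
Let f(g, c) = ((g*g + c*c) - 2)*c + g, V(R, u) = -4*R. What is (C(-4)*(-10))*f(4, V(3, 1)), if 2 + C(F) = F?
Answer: -113520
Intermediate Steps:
C(F) = -2 + F
f(g, c) = g + c*(-2 + c² + g²) (f(g, c) = ((g² + c²) - 2)*c + g = ((c² + g²) - 2)*c + g = (-2 + c² + g²)*c + g = c*(-2 + c² + g²) + g = g + c*(-2 + c² + g²))
(C(-4)*(-10))*f(4, V(3, 1)) = ((-2 - 4)*(-10))*(4 + (-4*3)³ - (-8)*3 - 4*3*4²) = (-6*(-10))*(4 + (-12)³ - 2*(-12) - 12*16) = 60*(4 - 1728 + 24 - 192) = 60*(-1892) = -113520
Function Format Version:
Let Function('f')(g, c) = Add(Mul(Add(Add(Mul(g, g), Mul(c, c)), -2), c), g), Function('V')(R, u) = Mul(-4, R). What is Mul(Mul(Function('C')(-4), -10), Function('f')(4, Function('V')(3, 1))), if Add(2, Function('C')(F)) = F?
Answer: -113520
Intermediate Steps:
Function('C')(F) = Add(-2, F)
Function('f')(g, c) = Add(g, Mul(c, Add(-2, Pow(c, 2), Pow(g, 2)))) (Function('f')(g, c) = Add(Mul(Add(Add(Pow(g, 2), Pow(c, 2)), -2), c), g) = Add(Mul(Add(Add(Pow(c, 2), Pow(g, 2)), -2), c), g) = Add(Mul(Add(-2, Pow(c, 2), Pow(g, 2)), c), g) = Add(Mul(c, Add(-2, Pow(c, 2), Pow(g, 2))), g) = Add(g, Mul(c, Add(-2, Pow(c, 2), Pow(g, 2)))))
Mul(Mul(Function('C')(-4), -10), Function('f')(4, Function('V')(3, 1))) = Mul(Mul(Add(-2, -4), -10), Add(4, Pow(Mul(-4, 3), 3), Mul(-2, Mul(-4, 3)), Mul(Mul(-4, 3), Pow(4, 2)))) = Mul(Mul(-6, -10), Add(4, Pow(-12, 3), Mul(-2, -12), Mul(-12, 16))) = Mul(60, Add(4, -1728, 24, -192)) = Mul(60, -1892) = -113520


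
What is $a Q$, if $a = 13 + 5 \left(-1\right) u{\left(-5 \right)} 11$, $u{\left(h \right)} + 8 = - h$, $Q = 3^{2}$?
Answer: $1602$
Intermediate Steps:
$Q = 9$
$u{\left(h \right)} = -8 - h$
$a = 178$ ($a = 13 + 5 \left(-1\right) \left(-8 - -5\right) 11 = 13 + - 5 \left(-8 + 5\right) 11 = 13 + \left(-5\right) \left(-3\right) 11 = 13 + 15 \cdot 11 = 13 + 165 = 178$)
$a Q = 178 \cdot 9 = 1602$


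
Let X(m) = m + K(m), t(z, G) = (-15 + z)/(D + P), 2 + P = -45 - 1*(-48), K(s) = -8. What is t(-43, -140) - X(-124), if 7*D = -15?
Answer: 731/4 ≈ 182.75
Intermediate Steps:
D = -15/7 (D = (1/7)*(-15) = -15/7 ≈ -2.1429)
P = 1 (P = -2 + (-45 - 1*(-48)) = -2 + (-45 + 48) = -2 + 3 = 1)
t(z, G) = 105/8 - 7*z/8 (t(z, G) = (-15 + z)/(-15/7 + 1) = (-15 + z)/(-8/7) = (-15 + z)*(-7/8) = 105/8 - 7*z/8)
X(m) = -8 + m (X(m) = m - 8 = -8 + m)
t(-43, -140) - X(-124) = (105/8 - 7/8*(-43)) - (-8 - 124) = (105/8 + 301/8) - 1*(-132) = 203/4 + 132 = 731/4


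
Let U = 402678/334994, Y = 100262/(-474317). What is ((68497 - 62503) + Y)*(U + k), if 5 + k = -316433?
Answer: -150682954598726579092/79446674549 ≈ -1.8967e+9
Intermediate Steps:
k = -316438 (k = -5 - 316433 = -316438)
Y = -100262/474317 (Y = 100262*(-1/474317) = -100262/474317 ≈ -0.21138)
U = 201339/167497 (U = 402678*(1/334994) = 201339/167497 ≈ 1.2020)
((68497 - 62503) + Y)*(U + k) = ((68497 - 62503) - 100262/474317)*(201339/167497 - 316438) = (5994 - 100262/474317)*(-53002214347/167497) = (2842955836/474317)*(-53002214347/167497) = -150682954598726579092/79446674549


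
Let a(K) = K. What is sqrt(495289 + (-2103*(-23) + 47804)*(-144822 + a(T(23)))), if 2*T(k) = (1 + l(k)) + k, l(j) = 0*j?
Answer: I*sqrt(13926316841) ≈ 1.1801e+5*I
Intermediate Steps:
l(j) = 0
T(k) = 1/2 + k/2 (T(k) = ((1 + 0) + k)/2 = (1 + k)/2 = 1/2 + k/2)
sqrt(495289 + (-2103*(-23) + 47804)*(-144822 + a(T(23)))) = sqrt(495289 + (-2103*(-23) + 47804)*(-144822 + (1/2 + (1/2)*23))) = sqrt(495289 + (48369 + 47804)*(-144822 + (1/2 + 23/2))) = sqrt(495289 + 96173*(-144822 + 12)) = sqrt(495289 + 96173*(-144810)) = sqrt(495289 - 13926812130) = sqrt(-13926316841) = I*sqrt(13926316841)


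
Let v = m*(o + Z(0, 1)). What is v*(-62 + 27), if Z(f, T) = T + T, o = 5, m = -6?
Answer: 1470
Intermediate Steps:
Z(f, T) = 2*T
v = -42 (v = -6*(5 + 2*1) = -6*(5 + 2) = -6*7 = -42)
v*(-62 + 27) = -42*(-62 + 27) = -42*(-35) = 1470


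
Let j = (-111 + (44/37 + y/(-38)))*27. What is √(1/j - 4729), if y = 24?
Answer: I*√2309067371287038/698769 ≈ 68.768*I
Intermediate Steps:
j = -2096307/703 (j = (-111 + (44/37 + 24/(-38)))*27 = (-111 + (44*(1/37) + 24*(-1/38)))*27 = (-111 + (44/37 - 12/19))*27 = (-111 + 392/703)*27 = -77641/703*27 = -2096307/703 ≈ -2981.9)
√(1/j - 4729) = √(1/(-2096307/703) - 4729) = √(-703/2096307 - 4729) = √(-9913436506/2096307) = I*√2309067371287038/698769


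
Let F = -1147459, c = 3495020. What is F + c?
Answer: 2347561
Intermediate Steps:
F + c = -1147459 + 3495020 = 2347561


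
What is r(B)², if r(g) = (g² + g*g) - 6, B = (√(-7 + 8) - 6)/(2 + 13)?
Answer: 2704/81 ≈ 33.383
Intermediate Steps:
B = -⅓ (B = (√1 - 6)/15 = (1 - 6)*(1/15) = -5*1/15 = -⅓ ≈ -0.33333)
r(g) = -6 + 2*g² (r(g) = (g² + g²) - 6 = 2*g² - 6 = -6 + 2*g²)
r(B)² = (-6 + 2*(-⅓)²)² = (-6 + 2*(⅑))² = (-6 + 2/9)² = (-52/9)² = 2704/81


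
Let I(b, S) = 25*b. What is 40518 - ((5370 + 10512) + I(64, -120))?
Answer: 23036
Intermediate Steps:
40518 - ((5370 + 10512) + I(64, -120)) = 40518 - ((5370 + 10512) + 25*64) = 40518 - (15882 + 1600) = 40518 - 1*17482 = 40518 - 17482 = 23036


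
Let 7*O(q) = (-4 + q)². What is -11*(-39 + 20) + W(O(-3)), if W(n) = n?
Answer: 216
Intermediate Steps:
O(q) = (-4 + q)²/7
-11*(-39 + 20) + W(O(-3)) = -11*(-39 + 20) + (-4 - 3)²/7 = -11*(-19) + (⅐)*(-7)² = 209 + (⅐)*49 = 209 + 7 = 216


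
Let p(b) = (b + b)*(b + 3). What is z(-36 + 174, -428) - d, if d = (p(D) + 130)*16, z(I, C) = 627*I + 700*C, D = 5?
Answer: -216434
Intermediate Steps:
p(b) = 2*b*(3 + b) (p(b) = (2*b)*(3 + b) = 2*b*(3 + b))
d = 3360 (d = (2*5*(3 + 5) + 130)*16 = (2*5*8 + 130)*16 = (80 + 130)*16 = 210*16 = 3360)
z(-36 + 174, -428) - d = (627*(-36 + 174) + 700*(-428)) - 1*3360 = (627*138 - 299600) - 3360 = (86526 - 299600) - 3360 = -213074 - 3360 = -216434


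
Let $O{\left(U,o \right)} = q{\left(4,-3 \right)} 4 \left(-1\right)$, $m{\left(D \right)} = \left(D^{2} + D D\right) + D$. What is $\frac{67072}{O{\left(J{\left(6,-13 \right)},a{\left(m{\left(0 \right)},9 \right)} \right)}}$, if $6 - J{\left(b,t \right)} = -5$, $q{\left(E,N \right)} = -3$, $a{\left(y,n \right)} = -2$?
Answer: $\frac{16768}{3} \approx 5589.3$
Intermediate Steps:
$m{\left(D \right)} = D + 2 D^{2}$ ($m{\left(D \right)} = \left(D^{2} + D^{2}\right) + D = 2 D^{2} + D = D + 2 D^{2}$)
$J{\left(b,t \right)} = 11$ ($J{\left(b,t \right)} = 6 - -5 = 6 + 5 = 11$)
$O{\left(U,o \right)} = 12$ ($O{\left(U,o \right)} = \left(-3\right) 4 \left(-1\right) = \left(-12\right) \left(-1\right) = 12$)
$\frac{67072}{O{\left(J{\left(6,-13 \right)},a{\left(m{\left(0 \right)},9 \right)} \right)}} = \frac{67072}{12} = 67072 \cdot \frac{1}{12} = \frac{16768}{3}$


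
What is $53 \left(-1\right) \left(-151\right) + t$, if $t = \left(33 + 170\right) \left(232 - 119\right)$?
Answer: $30942$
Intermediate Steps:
$t = 22939$ ($t = 203 \cdot 113 = 22939$)
$53 \left(-1\right) \left(-151\right) + t = 53 \left(-1\right) \left(-151\right) + 22939 = \left(-53\right) \left(-151\right) + 22939 = 8003 + 22939 = 30942$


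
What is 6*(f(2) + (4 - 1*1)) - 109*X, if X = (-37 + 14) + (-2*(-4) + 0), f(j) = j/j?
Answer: 1659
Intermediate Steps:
f(j) = 1
X = -15 (X = -23 + (8 + 0) = -23 + 8 = -15)
6*(f(2) + (4 - 1*1)) - 109*X = 6*(1 + (4 - 1*1)) - 109*(-15) = 6*(1 + (4 - 1)) + 1635 = 6*(1 + 3) + 1635 = 6*4 + 1635 = 24 + 1635 = 1659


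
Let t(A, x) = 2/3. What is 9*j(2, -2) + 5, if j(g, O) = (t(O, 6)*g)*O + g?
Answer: -1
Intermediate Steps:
t(A, x) = 2/3 (t(A, x) = 2*(1/3) = 2/3)
j(g, O) = g + 2*O*g/3 (j(g, O) = (2*g/3)*O + g = 2*O*g/3 + g = g + 2*O*g/3)
9*j(2, -2) + 5 = 9*((1/3)*2*(3 + 2*(-2))) + 5 = 9*((1/3)*2*(3 - 4)) + 5 = 9*((1/3)*2*(-1)) + 5 = 9*(-2/3) + 5 = -6 + 5 = -1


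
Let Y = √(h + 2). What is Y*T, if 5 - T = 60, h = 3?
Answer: -55*√5 ≈ -122.98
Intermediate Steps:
Y = √5 (Y = √(3 + 2) = √5 ≈ 2.2361)
T = -55 (T = 5 - 1*60 = 5 - 60 = -55)
Y*T = √5*(-55) = -55*√5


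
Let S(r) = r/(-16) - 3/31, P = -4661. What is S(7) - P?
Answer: 2311591/496 ≈ 4660.5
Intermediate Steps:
S(r) = -3/31 - r/16 (S(r) = r*(-1/16) - 3*1/31 = -r/16 - 3/31 = -3/31 - r/16)
S(7) - P = (-3/31 - 1/16*7) - 1*(-4661) = (-3/31 - 7/16) + 4661 = -265/496 + 4661 = 2311591/496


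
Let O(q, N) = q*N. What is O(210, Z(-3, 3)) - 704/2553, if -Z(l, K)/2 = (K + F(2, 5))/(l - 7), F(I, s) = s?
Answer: 857104/2553 ≈ 335.72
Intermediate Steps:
Z(l, K) = -2*(5 + K)/(-7 + l) (Z(l, K) = -2*(K + 5)/(l - 7) = -2*(5 + K)/(-7 + l))
O(q, N) = N*q
O(210, Z(-3, 3)) - 704/2553 = (2*(-5 - 1*3)/(-7 - 3))*210 - 704/2553 = (2*(-5 - 3)/(-10))*210 - 704/2553 = (2*(-⅒)*(-8))*210 - 1*704/2553 = (8/5)*210 - 704/2553 = 336 - 704/2553 = 857104/2553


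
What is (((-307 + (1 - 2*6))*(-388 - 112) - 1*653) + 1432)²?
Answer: 25529328841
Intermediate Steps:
(((-307 + (1 - 2*6))*(-388 - 112) - 1*653) + 1432)² = (((-307 + (1 - 12))*(-500) - 653) + 1432)² = (((-307 - 11)*(-500) - 653) + 1432)² = ((-318*(-500) - 653) + 1432)² = ((159000 - 653) + 1432)² = (158347 + 1432)² = 159779² = 25529328841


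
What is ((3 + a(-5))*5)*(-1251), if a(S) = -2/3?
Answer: -14595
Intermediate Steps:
a(S) = -⅔ (a(S) = -2*⅓ = -⅔)
((3 + a(-5))*5)*(-1251) = ((3 - ⅔)*5)*(-1251) = ((7/3)*5)*(-1251) = (35/3)*(-1251) = -14595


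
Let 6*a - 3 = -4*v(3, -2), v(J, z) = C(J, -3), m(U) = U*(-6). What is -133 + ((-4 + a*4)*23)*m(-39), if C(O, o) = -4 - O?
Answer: 89567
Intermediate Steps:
m(U) = -6*U
v(J, z) = -4 - J
a = 31/6 (a = ½ + (-4*(-4 - 1*3))/6 = ½ + (-4*(-4 - 3))/6 = ½ + (-4*(-7))/6 = ½ + (⅙)*28 = ½ + 14/3 = 31/6 ≈ 5.1667)
-133 + ((-4 + a*4)*23)*m(-39) = -133 + ((-4 + (31/6)*4)*23)*(-6*(-39)) = -133 + ((-4 + 62/3)*23)*234 = -133 + ((50/3)*23)*234 = -133 + (1150/3)*234 = -133 + 89700 = 89567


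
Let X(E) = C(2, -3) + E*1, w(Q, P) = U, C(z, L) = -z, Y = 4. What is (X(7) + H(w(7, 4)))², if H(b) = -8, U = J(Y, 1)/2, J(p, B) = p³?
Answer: 9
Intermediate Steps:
U = 32 (U = 4³/2 = 64*(½) = 32)
w(Q, P) = 32
X(E) = -2 + E (X(E) = -1*2 + E*1 = -2 + E)
(X(7) + H(w(7, 4)))² = ((-2 + 7) - 8)² = (5 - 8)² = (-3)² = 9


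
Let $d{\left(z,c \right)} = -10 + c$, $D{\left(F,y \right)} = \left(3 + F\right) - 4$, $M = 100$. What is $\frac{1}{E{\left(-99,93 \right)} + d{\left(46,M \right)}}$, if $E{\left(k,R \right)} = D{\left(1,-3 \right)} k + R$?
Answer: $\frac{1}{183} \approx 0.0054645$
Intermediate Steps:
$D{\left(F,y \right)} = -1 + F$
$E{\left(k,R \right)} = R$ ($E{\left(k,R \right)} = \left(-1 + 1\right) k + R = 0 k + R = 0 + R = R$)
$\frac{1}{E{\left(-99,93 \right)} + d{\left(46,M \right)}} = \frac{1}{93 + \left(-10 + 100\right)} = \frac{1}{93 + 90} = \frac{1}{183}$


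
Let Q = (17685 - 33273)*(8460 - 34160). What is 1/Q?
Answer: 1/400611600 ≈ 2.4962e-9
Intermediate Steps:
Q = 400611600 (Q = -15588*(-25700) = 400611600)
1/Q = 1/400611600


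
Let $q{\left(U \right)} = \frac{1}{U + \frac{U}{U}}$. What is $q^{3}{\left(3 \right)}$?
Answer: $\frac{1}{64} \approx 0.015625$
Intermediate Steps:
$q{\left(U \right)} = \frac{1}{1 + U}$ ($q{\left(U \right)} = \frac{1}{U + 1} = \frac{1}{1 + U}$)
$q^{3}{\left(3 \right)} = \left(\frac{1}{1 + 3}\right)^{3} = \left(\frac{1}{4}\right)^{3} = \frac{1}{64}$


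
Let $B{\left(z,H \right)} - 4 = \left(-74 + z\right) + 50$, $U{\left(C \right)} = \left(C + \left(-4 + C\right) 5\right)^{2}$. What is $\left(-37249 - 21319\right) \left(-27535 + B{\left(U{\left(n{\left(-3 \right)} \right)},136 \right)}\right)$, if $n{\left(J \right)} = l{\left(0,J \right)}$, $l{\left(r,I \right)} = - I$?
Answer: $1613606968$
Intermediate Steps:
$n{\left(J \right)} = - J$
$U{\left(C \right)} = \left(-20 + 6 C\right)^{2}$ ($U{\left(C \right)} = \left(C + \left(-20 + 5 C\right)\right)^{2} = \left(-20 + 6 C\right)^{2}$)
$B{\left(z,H \right)} = -20 + z$ ($B{\left(z,H \right)} = 4 + \left(\left(-74 + z\right) + 50\right) = 4 + \left(-24 + z\right) = -20 + z$)
$\left(-37249 - 21319\right) \left(-27535 + B{\left(U{\left(n{\left(-3 \right)} \right)},136 \right)}\right) = \left(-37249 - 21319\right) \left(-27535 - \left(20 - 4 \left(-10 + 3 \left(\left(-1\right) \left(-3\right)\right)\right)^{2}\right)\right) = - 58568 \left(-27535 - \left(20 - 4 \left(-10 + 3 \cdot 3\right)^{2}\right)\right) = - 58568 \left(-27535 - \left(20 - 4 \left(-10 + 9\right)^{2}\right)\right) = - 58568 \left(-27535 - \left(20 - 4 \left(-1\right)^{2}\right)\right) = - 58568 \left(-27535 + \left(-20 + 4 \cdot 1\right)\right) = - 58568 \left(-27535 + \left(-20 + 4\right)\right) = - 58568 \left(-27535 - 16\right) = \left(-58568\right) \left(-27551\right) = 1613606968$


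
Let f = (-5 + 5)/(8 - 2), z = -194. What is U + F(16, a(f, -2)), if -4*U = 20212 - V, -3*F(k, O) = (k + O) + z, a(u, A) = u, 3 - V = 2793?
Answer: -34147/6 ≈ -5691.2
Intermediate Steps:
V = -2790 (V = 3 - 1*2793 = 3 - 2793 = -2790)
f = 0 (f = 0/6 = 0*(⅙) = 0)
F(k, O) = 194/3 - O/3 - k/3 (F(k, O) = -((k + O) - 194)/3 = -((O + k) - 194)/3 = -(-194 + O + k)/3 = 194/3 - O/3 - k/3)
U = -11501/2 (U = -(20212 - 1*(-2790))/4 = -(20212 + 2790)/4 = -¼*23002 = -11501/2 ≈ -5750.5)
U + F(16, a(f, -2)) = -11501/2 + (194/3 - ⅓*0 - ⅓*16) = -11501/2 + (194/3 + 0 - 16/3) = -11501/2 + 178/3 = -34147/6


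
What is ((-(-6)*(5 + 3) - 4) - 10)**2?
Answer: 1156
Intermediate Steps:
((-(-6)*(5 + 3) - 4) - 10)**2 = ((-(-6)*8 - 4) - 10)**2 = ((-3*(-16) - 4) - 10)**2 = ((48 - 4) - 10)**2 = (44 - 10)**2 = 34**2 = 1156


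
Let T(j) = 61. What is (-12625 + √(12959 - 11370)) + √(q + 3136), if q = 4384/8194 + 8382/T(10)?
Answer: -12625 + √1589 + √204485707698326/249917 ≈ -12528.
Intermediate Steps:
q = 34474766/249917 (q = 4384/8194 + 8382/61 = 4384*(1/8194) + 8382*(1/61) = 2192/4097 + 8382/61 = 34474766/249917 ≈ 137.94)
(-12625 + √(12959 - 11370)) + √(q + 3136) = (-12625 + √(12959 - 11370)) + √(34474766/249917 + 3136) = (-12625 + √1589) + √(818214478/249917) = (-12625 + √1589) + √204485707698326/249917 = -12625 + √1589 + √204485707698326/249917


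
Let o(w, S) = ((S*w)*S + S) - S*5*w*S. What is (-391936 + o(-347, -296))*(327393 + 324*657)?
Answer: 65489777140536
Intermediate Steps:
o(w, S) = S - 4*w*S² (o(w, S) = (w*S² + S) - 5*S*S*w = (S + w*S²) - 5*w*S² = S - 4*w*S²)
(-391936 + o(-347, -296))*(327393 + 324*657) = (-391936 - 296*(1 - 4*(-296)*(-347)))*(327393 + 324*657) = (-391936 - 296*(1 - 410848))*(327393 + 212868) = (-391936 - 296*(-410847))*540261 = (-391936 + 121610712)*540261 = 121218776*540261 = 65489777140536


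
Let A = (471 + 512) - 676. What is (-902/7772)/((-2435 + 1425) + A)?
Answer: 451/2731858 ≈ 0.00016509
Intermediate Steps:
A = 307 (A = 983 - 676 = 307)
(-902/7772)/((-2435 + 1425) + A) = (-902/7772)/((-2435 + 1425) + 307) = (-902*1/7772)/(-1010 + 307) = -451/3886/(-703) = -451/3886*(-1/703) = 451/2731858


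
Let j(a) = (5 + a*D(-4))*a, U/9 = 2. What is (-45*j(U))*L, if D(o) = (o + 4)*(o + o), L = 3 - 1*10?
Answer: 28350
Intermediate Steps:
L = -7 (L = 3 - 10 = -7)
U = 18 (U = 9*2 = 18)
D(o) = 2*o*(4 + o) (D(o) = (4 + o)*(2*o) = 2*o*(4 + o))
j(a) = 5*a (j(a) = (5 + a*(2*(-4)*(4 - 4)))*a = (5 + a*(2*(-4)*0))*a = (5 + a*0)*a = (5 + 0)*a = 5*a)
(-45*j(U))*L = -225*18*(-7) = -45*90*(-7) = -4050*(-7) = 28350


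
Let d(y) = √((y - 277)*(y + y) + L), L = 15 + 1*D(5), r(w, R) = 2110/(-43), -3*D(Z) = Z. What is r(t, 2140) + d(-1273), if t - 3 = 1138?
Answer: -2110/43 + 2*√8879205/3 ≈ 1937.5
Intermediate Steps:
t = 1141 (t = 3 + 1138 = 1141)
D(Z) = -Z/3
r(w, R) = -2110/43 (r(w, R) = 2110*(-1/43) = -2110/43)
L = 40/3 (L = 15 + 1*(-⅓*5) = 15 + 1*(-5/3) = 15 - 5/3 = 40/3 ≈ 13.333)
d(y) = √(40/3 + 2*y*(-277 + y)) (d(y) = √((y - 277)*(y + y) + 40/3) = √((-277 + y)*(2*y) + 40/3) = √(2*y*(-277 + y) + 40/3) = √(40/3 + 2*y*(-277 + y)))
r(t, 2140) + d(-1273) = -2110/43 + √(120 - 4986*(-1273) + 18*(-1273)²)/3 = -2110/43 + √(120 + 6347178 + 18*1620529)/3 = -2110/43 + √(120 + 6347178 + 29169522)/3 = -2110/43 + √35516820/3 = -2110/43 + (2*√8879205)/3 = -2110/43 + 2*√8879205/3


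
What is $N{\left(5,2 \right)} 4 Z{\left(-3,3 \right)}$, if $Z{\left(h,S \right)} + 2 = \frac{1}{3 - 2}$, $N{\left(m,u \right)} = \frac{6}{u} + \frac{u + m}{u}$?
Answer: $-26$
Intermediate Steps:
$N{\left(m,u \right)} = \frac{6}{u} + \frac{m + u}{u}$
$Z{\left(h,S \right)} = -1$ ($Z{\left(h,S \right)} = -2 + \frac{1}{3 - 2} = -2 + 1^{-1} = -2 + 1 = -1$)
$N{\left(5,2 \right)} 4 Z{\left(-3,3 \right)} = \frac{6 + 5 + 2}{2} \cdot 4 \left(-1\right) = \frac{1}{2} \cdot 13 \cdot 4 \left(-1\right) = \frac{13}{2} \cdot 4 \left(-1\right) = 26 \left(-1\right) = -26$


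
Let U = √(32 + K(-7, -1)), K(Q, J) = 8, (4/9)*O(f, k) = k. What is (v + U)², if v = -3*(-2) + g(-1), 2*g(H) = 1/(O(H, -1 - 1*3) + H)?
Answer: 30161/400 + 119*√10/5 ≈ 150.66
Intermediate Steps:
O(f, k) = 9*k/4
g(H) = 1/(2*(-9 + H)) (g(H) = 1/(2*(9*(-1 - 1*3)/4 + H)) = 1/(2*(9*(-1 - 3)/4 + H)) = 1/(2*((9/4)*(-4) + H)) = 1/(2*(-9 + H)))
v = 119/20 (v = -3*(-2) + 1/(2*(-9 - 1)) = 6 + (½)/(-10) = 6 + (½)*(-⅒) = 6 - 1/20 = 119/20 ≈ 5.9500)
U = 2*√10 (U = √(32 + 8) = √40 = 2*√10 ≈ 6.3246)
(v + U)² = (119/20 + 2*√10)²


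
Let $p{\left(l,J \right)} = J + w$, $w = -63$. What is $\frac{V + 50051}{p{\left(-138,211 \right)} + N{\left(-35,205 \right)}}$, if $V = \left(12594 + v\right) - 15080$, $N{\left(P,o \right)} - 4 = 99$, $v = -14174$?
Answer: $\frac{33391}{251} \approx 133.03$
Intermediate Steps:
$N{\left(P,o \right)} = 103$ ($N{\left(P,o \right)} = 4 + 99 = 103$)
$p{\left(l,J \right)} = -63 + J$ ($p{\left(l,J \right)} = J - 63 = -63 + J$)
$V = -16660$ ($V = \left(12594 - 14174\right) - 15080 = -1580 - 15080 = -16660$)
$\frac{V + 50051}{p{\left(-138,211 \right)} + N{\left(-35,205 \right)}} = \frac{-16660 + 50051}{\left(-63 + 211\right) + 103} = \frac{33391}{148 + 103} = \frac{33391}{251}$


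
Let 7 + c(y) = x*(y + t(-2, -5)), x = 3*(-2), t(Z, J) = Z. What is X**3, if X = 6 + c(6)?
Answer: -15625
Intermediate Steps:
x = -6
c(y) = 5 - 6*y (c(y) = -7 - 6*(y - 2) = -7 - 6*(-2 + y) = -7 + (12 - 6*y) = 5 - 6*y)
X = -25 (X = 6 + (5 - 6*6) = 6 + (5 - 36) = 6 - 31 = -25)
X**3 = (-25)**3 = -15625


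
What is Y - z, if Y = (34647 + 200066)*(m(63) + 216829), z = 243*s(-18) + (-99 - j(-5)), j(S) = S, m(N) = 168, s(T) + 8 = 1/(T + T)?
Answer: 203728075623/4 ≈ 5.0932e+10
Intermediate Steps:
s(T) = -8 + 1/(2*T) (s(T) = -8 + 1/(T + T) = -8 + 1/(2*T))
z = -8179/4 (z = 243*(-8 + (1/2)/(-18)) + (-99 - 1*(-5)) = 243*(-8 + (1/2)*(-1/18)) + (-99 + 5) = 243*(-8 - 1/36) - 94 = 243*(-289/36) - 94 = -7803/4 - 94 = -8179/4 ≈ -2044.8)
Y = 50932016861 (Y = (34647 + 200066)*(168 + 216829) = 234713*216997 = 50932016861)
Y - z = 50932016861 - 1*(-8179/4) = 50932016861 + 8179/4 = 203728075623/4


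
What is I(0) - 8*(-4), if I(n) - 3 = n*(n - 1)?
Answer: 35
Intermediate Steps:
I(n) = 3 + n*(-1 + n) (I(n) = 3 + n*(n - 1) = 3 + n*(-1 + n))
I(0) - 8*(-4) = (3 + 0² - 1*0) - 8*(-4) = (3 + 0 + 0) + 32 = 3 + 32 = 35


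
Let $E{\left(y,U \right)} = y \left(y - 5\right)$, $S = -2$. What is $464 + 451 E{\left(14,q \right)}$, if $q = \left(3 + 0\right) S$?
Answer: $57290$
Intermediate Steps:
$q = -6$ ($q = \left(3 + 0\right) \left(-2\right) = 3 \left(-2\right) = -6$)
$E{\left(y,U \right)} = y \left(-5 + y\right)$
$464 + 451 E{\left(14,q \right)} = 464 + 451 \cdot 14 \left(-5 + 14\right) = 464 + 451 \cdot 14 \cdot 9 = 464 + 451 \cdot 126 = 464 + 56826 = 57290$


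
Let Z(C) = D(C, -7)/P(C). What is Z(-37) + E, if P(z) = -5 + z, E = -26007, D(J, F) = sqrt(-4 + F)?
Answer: -26007 - I*sqrt(11)/42 ≈ -26007.0 - 0.078967*I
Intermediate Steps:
Z(C) = I*sqrt(11)/(-5 + C) (Z(C) = sqrt(-4 - 7)/(-5 + C) = sqrt(-11)/(-5 + C) = (I*sqrt(11))/(-5 + C) = I*sqrt(11)/(-5 + C))
Z(-37) + E = I*sqrt(11)/(-5 - 37) - 26007 = I*sqrt(11)/(-42) - 26007 = I*sqrt(11)*(-1/42) - 26007 = -I*sqrt(11)/42 - 26007 = -26007 - I*sqrt(11)/42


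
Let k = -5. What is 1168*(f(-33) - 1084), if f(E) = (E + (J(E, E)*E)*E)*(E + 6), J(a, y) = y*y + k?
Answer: -37227716560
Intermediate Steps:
J(a, y) = -5 + y**2 (J(a, y) = y*y - 5 = y**2 - 5 = -5 + y**2)
f(E) = (6 + E)*(E + E**2*(-5 + E**2)) (f(E) = (E + ((-5 + E**2)*E)*E)*(E + 6) = (E + (E*(-5 + E**2))*E)*(6 + E) = (E + E**2*(-5 + E**2))*(6 + E) = (6 + E)*(E + E**2*(-5 + E**2)))
1168*(f(-33) - 1084) = 1168*(-33*(6 + (-33)**4 - 29*(-33) - 5*(-33)**2 + 6*(-33)**3) - 1084) = 1168*(-33*(6 + 1185921 + 957 - 5*1089 + 6*(-35937)) - 1084) = 1168*(-33*(6 + 1185921 + 957 - 5445 - 215622) - 1084) = 1168*(-33*965817 - 1084) = 1168*(-31871961 - 1084) = 1168*(-31873045) = -37227716560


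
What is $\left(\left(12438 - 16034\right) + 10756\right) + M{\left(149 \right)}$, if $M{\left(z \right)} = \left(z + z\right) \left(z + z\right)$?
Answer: $95964$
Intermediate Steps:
$M{\left(z \right)} = 4 z^{2}$ ($M{\left(z \right)} = 2 z 2 z = 4 z^{2}$)
$\left(\left(12438 - 16034\right) + 10756\right) + M{\left(149 \right)} = \left(\left(12438 - 16034\right) + 10756\right) + 4 \cdot 149^{2} = \left(\left(12438 - 16034\right) + 10756\right) + 4 \cdot 22201 = \left(-3596 + 10756\right) + 88804 = 7160 + 88804 = 95964$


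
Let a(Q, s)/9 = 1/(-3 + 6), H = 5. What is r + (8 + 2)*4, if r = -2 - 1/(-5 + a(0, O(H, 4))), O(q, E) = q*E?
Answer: 77/2 ≈ 38.500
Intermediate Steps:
O(q, E) = E*q
a(Q, s) = 3 (a(Q, s) = 9/(-3 + 6) = 9/3 = 9*(1/3) = 3)
r = -3/2 (r = -2 - 1/(-5 + 3) = -2 - 1/(-2) = -2 - 1*(-1/2) = -2 + 1/2 = -3/2 ≈ -1.5000)
r + (8 + 2)*4 = -3/2 + (8 + 2)*4 = -3/2 + 10*4 = -3/2 + 40 = 77/2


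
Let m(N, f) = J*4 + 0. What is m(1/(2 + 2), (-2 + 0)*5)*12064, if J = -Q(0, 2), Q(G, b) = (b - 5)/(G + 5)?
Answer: 144768/5 ≈ 28954.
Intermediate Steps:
Q(G, b) = (-5 + b)/(5 + G)
J = 3/5 (J = -(-5 + 2)/(5 + 0) = -(-3)/5 = -1*(-3/5) = 3/5 ≈ 0.60000)
m(N, f) = 12/5 (m(N, f) = (3/5)*4 + 0 = 12/5 + 0 = 12/5)
m(1/(2 + 2), (-2 + 0)*5)*12064 = (12/5)*12064 = 144768/5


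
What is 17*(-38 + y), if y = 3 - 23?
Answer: -986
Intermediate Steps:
y = -20
17*(-38 + y) = 17*(-38 - 20) = 17*(-58) = -986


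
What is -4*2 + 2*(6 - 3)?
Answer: -2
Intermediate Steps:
-4*2 + 2*(6 - 3) = -8 + 2*3 = -8 + 6 = -2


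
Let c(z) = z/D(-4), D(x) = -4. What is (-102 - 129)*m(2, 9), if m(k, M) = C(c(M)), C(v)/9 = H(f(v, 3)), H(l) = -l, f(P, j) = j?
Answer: 6237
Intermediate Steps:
c(z) = -z/4 (c(z) = z/(-4) = z*(-1/4) = -z/4)
C(v) = -27 (C(v) = 9*(-1*3) = 9*(-3) = -27)
m(k, M) = -27
(-102 - 129)*m(2, 9) = (-102 - 129)*(-27) = -231*(-27) = 6237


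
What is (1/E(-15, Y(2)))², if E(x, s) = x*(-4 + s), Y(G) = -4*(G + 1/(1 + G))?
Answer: 1/40000 ≈ 2.5000e-5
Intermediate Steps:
Y(G) = -4*G - 4/(1 + G)
(1/E(-15, Y(2)))² = (1/(-15*(-4 + 4*(-1 - 1*2 - 1*2²)/(1 + 2))))² = (1/(-15*(-4 + 4*(-1 - 2 - 1*4)/3)))² = (1/(-15*(-4 + 4*(⅓)*(-1 - 2 - 4))))² = (1/(-15*(-4 + 4*(⅓)*(-7))))² = (1/(-15*(-4 - 28/3)))² = (1/(-15*(-40/3)))² = (1/200)² = 1/40000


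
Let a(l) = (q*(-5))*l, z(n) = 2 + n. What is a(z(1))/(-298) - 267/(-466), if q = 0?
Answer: 267/466 ≈ 0.57296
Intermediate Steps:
a(l) = 0 (a(l) = (0*(-5))*l = 0*l = 0)
a(z(1))/(-298) - 267/(-466) = 0/(-298) - 267/(-466) = 0*(-1/298) - 267*(-1/466) = 0 + 267/466 = 267/466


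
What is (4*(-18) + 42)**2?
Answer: 900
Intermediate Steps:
(4*(-18) + 42)**2 = (-72 + 42)**2 = (-30)**2 = 900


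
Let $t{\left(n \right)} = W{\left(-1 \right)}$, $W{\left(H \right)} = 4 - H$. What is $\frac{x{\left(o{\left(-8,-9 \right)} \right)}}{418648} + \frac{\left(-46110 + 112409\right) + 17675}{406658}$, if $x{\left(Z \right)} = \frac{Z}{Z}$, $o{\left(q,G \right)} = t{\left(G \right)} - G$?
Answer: $\frac{17577976905}{85123279192} \approx 0.2065$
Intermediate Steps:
$t{\left(n \right)} = 5$ ($t{\left(n \right)} = 4 - -1 = 4 + 1 = 5$)
$o{\left(q,G \right)} = 5 - G$
$x{\left(Z \right)} = 1$
$\frac{x{\left(o{\left(-8,-9 \right)} \right)}}{418648} + \frac{\left(-46110 + 112409\right) + 17675}{406658} = 1 \cdot \frac{1}{418648} + \frac{\left(-46110 + 112409\right) + 17675}{406658} = 1 \cdot \frac{1}{418648} + \left(66299 + 17675\right) \frac{1}{406658} = \frac{1}{418648} + 83974 \cdot \frac{1}{406658} = \frac{1}{418648} + \frac{41987}{203329} = \frac{17577976905}{85123279192}$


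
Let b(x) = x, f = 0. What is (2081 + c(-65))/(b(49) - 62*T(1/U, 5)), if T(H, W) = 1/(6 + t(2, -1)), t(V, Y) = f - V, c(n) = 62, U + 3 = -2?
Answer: 4286/67 ≈ 63.970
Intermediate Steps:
U = -5 (U = -3 - 2 = -5)
t(V, Y) = -V (t(V, Y) = 0 - V = -V)
T(H, W) = 1/4 (T(H, W) = 1/(6 - 1*2) = 1/(6 - 2) = 1/4)
(2081 + c(-65))/(b(49) - 62*T(1/U, 5)) = (2081 + 62)/(49 - 62*1/4) = 2143/(49 - 31/2) = 2143/(67/2) = 2143*(2/67) = 4286/67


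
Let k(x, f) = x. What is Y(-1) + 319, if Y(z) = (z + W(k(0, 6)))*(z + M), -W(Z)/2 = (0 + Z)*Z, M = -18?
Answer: 338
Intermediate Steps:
W(Z) = -2*Z² (W(Z) = -2*(0 + Z)*Z = -2*Z*Z = -2*Z²)
Y(z) = z*(-18 + z) (Y(z) = (z - 2*0²)*(z - 18) = (z - 2*0)*(-18 + z) = (z + 0)*(-18 + z) = z*(-18 + z))
Y(-1) + 319 = -(-18 - 1) + 319 = -1*(-19) + 319 = 19 + 319 = 338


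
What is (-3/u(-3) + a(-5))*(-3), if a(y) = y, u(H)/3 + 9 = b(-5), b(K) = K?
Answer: 207/14 ≈ 14.786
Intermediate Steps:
u(H) = -42 (u(H) = -27 + 3*(-5) = -27 - 15 = -42)
(-3/u(-3) + a(-5))*(-3) = (-3/(-42) - 5)*(-3) = (-3*(-1/42) - 5)*(-3) = (1/14 - 5)*(-3) = -69/14*(-3) = 207/14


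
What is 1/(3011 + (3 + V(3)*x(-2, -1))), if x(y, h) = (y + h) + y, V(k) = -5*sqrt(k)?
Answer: 3014/9082321 - 25*sqrt(3)/9082321 ≈ 0.00032709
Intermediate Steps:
x(y, h) = h + 2*y (x(y, h) = (h + y) + y = h + 2*y)
1/(3011 + (3 + V(3)*x(-2, -1))) = 1/(3011 + (3 + (-5*sqrt(3))*(-1 + 2*(-2)))) = 1/(3011 + (3 + (-5*sqrt(3))*(-1 - 4))) = 1/(3011 + (3 - 5*sqrt(3)*(-5))) = 1/(3011 + (3 + 25*sqrt(3))) = 1/(3014 + 25*sqrt(3))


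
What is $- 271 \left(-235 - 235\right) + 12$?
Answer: $127382$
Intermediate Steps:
$- 271 \left(-235 - 235\right) + 12 = \left(-271\right) \left(-470\right) + 12 = 127370 + 12 = 127382$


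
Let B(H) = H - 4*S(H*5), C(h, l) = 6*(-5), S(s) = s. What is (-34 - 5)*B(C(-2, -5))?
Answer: -22230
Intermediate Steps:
C(h, l) = -30
B(H) = -19*H (B(H) = H - 4*H*5 = H - 20*H = -19*H)
(-34 - 5)*B(C(-2, -5)) = (-34 - 5)*(-19*(-30)) = -39*570 = -22230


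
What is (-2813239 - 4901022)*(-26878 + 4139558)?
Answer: -31726286929480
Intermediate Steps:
(-2813239 - 4901022)*(-26878 + 4139558) = -7714261*4112680 = -31726286929480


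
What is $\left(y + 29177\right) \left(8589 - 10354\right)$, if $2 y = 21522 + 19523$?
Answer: $- \frac{175439235}{2} \approx -8.772 \cdot 10^{7}$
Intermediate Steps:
$y = \frac{41045}{2}$ ($y = \frac{21522 + 19523}{2} = \frac{1}{2} \cdot 41045 = \frac{41045}{2} \approx 20523.0$)
$\left(y + 29177\right) \left(8589 - 10354\right) = \left(\frac{41045}{2} + 29177\right) \left(8589 - 10354\right) = \frac{99399}{2} \left(-1765\right) = - \frac{175439235}{2}$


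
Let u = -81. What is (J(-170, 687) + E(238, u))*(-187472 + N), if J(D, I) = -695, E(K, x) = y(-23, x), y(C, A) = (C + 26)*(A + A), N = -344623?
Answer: 628404195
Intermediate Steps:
y(C, A) = 2*A*(26 + C) (y(C, A) = (26 + C)*(2*A) = 2*A*(26 + C))
E(K, x) = 6*x (E(K, x) = 2*x*(26 - 23) = 2*x*3 = 6*x)
(J(-170, 687) + E(238, u))*(-187472 + N) = (-695 + 6*(-81))*(-187472 - 344623) = (-695 - 486)*(-532095) = -1181*(-532095) = 628404195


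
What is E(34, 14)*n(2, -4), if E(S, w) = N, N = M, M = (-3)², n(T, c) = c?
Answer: -36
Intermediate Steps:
M = 9
N = 9
E(S, w) = 9
E(34, 14)*n(2, -4) = 9*(-4) = -36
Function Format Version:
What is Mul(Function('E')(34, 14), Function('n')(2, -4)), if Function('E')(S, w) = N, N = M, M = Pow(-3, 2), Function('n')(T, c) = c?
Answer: -36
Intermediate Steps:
M = 9
N = 9
Function('E')(S, w) = 9
Mul(Function('E')(34, 14), Function('n')(2, -4)) = Mul(9, -4) = -36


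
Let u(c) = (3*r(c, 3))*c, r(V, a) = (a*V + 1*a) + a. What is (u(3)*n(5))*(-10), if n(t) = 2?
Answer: -2700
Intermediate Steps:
r(V, a) = 2*a + V*a (r(V, a) = (V*a + a) + a = (a + V*a) + a = 2*a + V*a)
u(c) = c*(18 + 9*c) (u(c) = (3*(3*(2 + c)))*c = (3*(6 + 3*c))*c = (18 + 9*c)*c = c*(18 + 9*c))
(u(3)*n(5))*(-10) = ((9*3*(2 + 3))*2)*(-10) = ((9*3*5)*2)*(-10) = (135*2)*(-10) = 270*(-10) = -2700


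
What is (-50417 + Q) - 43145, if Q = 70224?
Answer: -23338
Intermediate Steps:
(-50417 + Q) - 43145 = (-50417 + 70224) - 43145 = 19807 - 43145 = -23338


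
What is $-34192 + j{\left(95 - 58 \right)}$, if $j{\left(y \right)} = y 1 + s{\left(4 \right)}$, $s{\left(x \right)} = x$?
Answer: $-34151$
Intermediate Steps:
$j{\left(y \right)} = 4 + y$ ($j{\left(y \right)} = y 1 + 4 = y + 4 = 4 + y$)
$-34192 + j{\left(95 - 58 \right)} = -34192 + \left(4 + \left(95 - 58\right)\right) = -34192 + \left(4 + 37\right) = -34192 + 41 = -34151$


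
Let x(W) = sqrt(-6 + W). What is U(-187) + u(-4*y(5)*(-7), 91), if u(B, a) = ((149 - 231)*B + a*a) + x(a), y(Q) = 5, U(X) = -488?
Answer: -3687 + sqrt(85) ≈ -3677.8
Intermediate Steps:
u(B, a) = a**2 + sqrt(-6 + a) - 82*B (u(B, a) = ((149 - 231)*B + a*a) + sqrt(-6 + a) = (-82*B + a**2) + sqrt(-6 + a) = (a**2 - 82*B) + sqrt(-6 + a) = a**2 + sqrt(-6 + a) - 82*B)
U(-187) + u(-4*y(5)*(-7), 91) = -488 + (91**2 + sqrt(-6 + 91) - 82*(-4*5)*(-7)) = -488 + (8281 + sqrt(85) - (-1640)*(-7)) = -488 + (8281 + sqrt(85) - 82*140) = -488 + (8281 + sqrt(85) - 11480) = -488 + (-3199 + sqrt(85)) = -3687 + sqrt(85)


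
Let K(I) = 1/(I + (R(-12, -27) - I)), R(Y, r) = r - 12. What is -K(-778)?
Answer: 1/39 ≈ 0.025641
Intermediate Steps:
R(Y, r) = -12 + r
K(I) = -1/39 (K(I) = 1/(I + ((-12 - 27) - I)) = 1/(I + (-39 - I)) = 1/(-39) = -1/39)
-K(-778) = -1*(-1/39) = 1/39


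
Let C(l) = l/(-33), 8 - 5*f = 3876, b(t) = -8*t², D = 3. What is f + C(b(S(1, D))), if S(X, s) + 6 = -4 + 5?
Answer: -126644/165 ≈ -767.54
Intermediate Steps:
S(X, s) = -5 (S(X, s) = -6 + (-4 + 5) = -6 + 1 = -5)
f = -3868/5 (f = 8/5 - ⅕*3876 = 8/5 - 3876/5 = -3868/5 ≈ -773.60)
C(l) = -l/33 (C(l) = l*(-1/33) = -l/33)
f + C(b(S(1, D))) = -3868/5 - (-8)*(-5)²/33 = -3868/5 - (-8)*25/33 = -3868/5 - 1/33*(-200) = -3868/5 + 200/33 = -126644/165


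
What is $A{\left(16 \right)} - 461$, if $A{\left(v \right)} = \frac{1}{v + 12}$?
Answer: $- \frac{12907}{28} \approx -460.96$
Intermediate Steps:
$A{\left(v \right)} = \frac{1}{12 + v}$
$A{\left(16 \right)} - 461 = \frac{1}{12 + 16} - 461 = \frac{1}{28} - 461 = - \frac{12907}{28}$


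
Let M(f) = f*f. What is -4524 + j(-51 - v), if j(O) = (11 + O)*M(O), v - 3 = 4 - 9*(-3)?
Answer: -539174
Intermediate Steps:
M(f) = f**2
v = 34 (v = 3 + (4 - 9*(-3)) = 3 + (4 + 27) = 3 + 31 = 34)
j(O) = O**2*(11 + O) (j(O) = (11 + O)*O**2 = O**2*(11 + O))
-4524 + j(-51 - v) = -4524 + (-51 - 1*34)**2*(11 + (-51 - 1*34)) = -4524 + (-51 - 34)**2*(11 + (-51 - 34)) = -4524 + (-85)**2*(11 - 85) = -4524 + 7225*(-74) = -4524 - 534650 = -539174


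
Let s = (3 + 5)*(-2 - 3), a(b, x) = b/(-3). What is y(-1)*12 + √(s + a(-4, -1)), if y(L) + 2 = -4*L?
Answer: 24 + 2*I*√87/3 ≈ 24.0 + 6.2183*I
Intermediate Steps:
a(b, x) = -b/3 (a(b, x) = b*(-⅓) = -b/3)
s = -40 (s = 8*(-5) = -40)
y(L) = -2 - 4*L
y(-1)*12 + √(s + a(-4, -1)) = (-2 - 4*(-1))*12 + √(-40 - ⅓*(-4)) = (-2 + 4)*12 + √(-40 + 4/3) = 2*12 + √(-116/3) = 24 + 2*I*√87/3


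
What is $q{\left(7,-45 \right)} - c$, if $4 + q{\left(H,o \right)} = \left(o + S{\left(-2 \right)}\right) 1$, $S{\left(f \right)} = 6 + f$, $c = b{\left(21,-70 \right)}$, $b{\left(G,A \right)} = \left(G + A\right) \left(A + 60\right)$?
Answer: $-535$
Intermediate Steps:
$b{\left(G,A \right)} = \left(60 + A\right) \left(A + G\right)$ ($b{\left(G,A \right)} = \left(A + G\right) \left(60 + A\right) = \left(60 + A\right) \left(A + G\right)$)
$c = 490$ ($c = \left(-70\right)^{2} + 60 \left(-70\right) + 60 \cdot 21 - 1470 = 4900 - 4200 + 1260 - 1470 = 490$)
$q{\left(H,o \right)} = o$ ($q{\left(H,o \right)} = -4 + \left(o + \left(6 - 2\right)\right) 1 = -4 + \left(o + 4\right) 1 = -4 + \left(4 + o\right) 1 = -4 + \left(4 + o\right) = o$)
$q{\left(7,-45 \right)} - c = -45 - 490 = -535$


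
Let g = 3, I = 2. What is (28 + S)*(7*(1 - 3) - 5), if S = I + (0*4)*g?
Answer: -570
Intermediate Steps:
S = 2 (S = 2 + (0*4)*3 = 2 + 0*3 = 2 + 0 = 2)
(28 + S)*(7*(1 - 3) - 5) = (28 + 2)*(7*(1 - 3) - 5) = 30*(7*(-2) - 5) = 30*(-14 - 5) = 30*(-19) = -570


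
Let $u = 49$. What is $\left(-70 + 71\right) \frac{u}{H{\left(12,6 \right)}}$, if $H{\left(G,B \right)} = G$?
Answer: $\frac{49}{12} \approx 4.0833$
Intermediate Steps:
$\left(-70 + 71\right) \frac{u}{H{\left(12,6 \right)}} = \left(-70 + 71\right) \frac{49}{12} = 1 \cdot 49 \cdot \frac{1}{12} = 1 \cdot \frac{49}{12} = \frac{49}{12}$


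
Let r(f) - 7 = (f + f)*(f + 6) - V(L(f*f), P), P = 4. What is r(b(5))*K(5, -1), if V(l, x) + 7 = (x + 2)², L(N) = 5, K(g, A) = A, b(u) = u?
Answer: -88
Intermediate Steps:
V(l, x) = -7 + (2 + x)² (V(l, x) = -7 + (x + 2)² = -7 + (2 + x)²)
r(f) = -22 + 2*f*(6 + f) (r(f) = 7 + ((f + f)*(f + 6) - (-7 + (2 + 4)²)) = 7 + ((2*f)*(6 + f) - (-7 + 6²)) = 7 + (2*f*(6 + f) - (-7 + 36)) = 7 + (2*f*(6 + f) - 1*29) = 7 + (2*f*(6 + f) - 29) = 7 + (-29 + 2*f*(6 + f)) = -22 + 2*f*(6 + f))
r(b(5))*K(5, -1) = (-22 + 2*5² + 12*5)*(-1) = (-22 + 2*25 + 60)*(-1) = (-22 + 50 + 60)*(-1) = 88*(-1) = -88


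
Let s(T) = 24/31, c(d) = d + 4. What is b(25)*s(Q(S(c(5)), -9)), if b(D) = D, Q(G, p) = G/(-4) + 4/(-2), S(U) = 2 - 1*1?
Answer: 600/31 ≈ 19.355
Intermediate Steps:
c(d) = 4 + d
S(U) = 1 (S(U) = 2 - 1 = 1)
Q(G, p) = -2 - G/4 (Q(G, p) = G*(-¼) + 4*(-½) = -G/4 - 2 = -2 - G/4)
s(T) = 24/31 (s(T) = 24*(1/31) = 24/31)
b(25)*s(Q(S(c(5)), -9)) = 25*(24/31) = 600/31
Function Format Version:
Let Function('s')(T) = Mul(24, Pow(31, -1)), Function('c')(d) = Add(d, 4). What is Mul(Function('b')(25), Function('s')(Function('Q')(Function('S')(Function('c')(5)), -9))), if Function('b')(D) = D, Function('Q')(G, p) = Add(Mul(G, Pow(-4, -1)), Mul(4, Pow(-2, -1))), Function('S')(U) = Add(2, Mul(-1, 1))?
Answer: Rational(600, 31) ≈ 19.355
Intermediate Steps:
Function('c')(d) = Add(4, d)
Function('S')(U) = 1 (Function('S')(U) = Add(2, -1) = 1)
Function('Q')(G, p) = Add(-2, Mul(Rational(-1, 4), G)) (Function('Q')(G, p) = Add(Mul(G, Rational(-1, 4)), Mul(4, Rational(-1, 2))) = Add(Mul(Rational(-1, 4), G), -2) = Add(-2, Mul(Rational(-1, 4), G)))
Function('s')(T) = Rational(24, 31) (Function('s')(T) = Mul(24, Rational(1, 31)) = Rational(24, 31))
Mul(Function('b')(25), Function('s')(Function('Q')(Function('S')(Function('c')(5)), -9))) = Mul(25, Rational(24, 31)) = Rational(600, 31)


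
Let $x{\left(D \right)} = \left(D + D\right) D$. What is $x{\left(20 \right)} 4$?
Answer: $3200$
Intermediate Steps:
$x{\left(D \right)} = 2 D^{2}$ ($x{\left(D \right)} = 2 D D = 2 D^{2}$)
$x{\left(20 \right)} 4 = 2 \cdot 20^{2} \cdot 4 = 2 \cdot 400 \cdot 4 = 800 \cdot 4 = 3200$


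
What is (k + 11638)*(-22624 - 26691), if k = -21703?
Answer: 496355475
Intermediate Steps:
(k + 11638)*(-22624 - 26691) = (-21703 + 11638)*(-22624 - 26691) = -10065*(-49315) = 496355475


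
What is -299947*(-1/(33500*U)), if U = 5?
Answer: 299947/167500 ≈ 1.7907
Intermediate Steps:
-299947*(-1/(33500*U)) = -299947/(5*(670*(-50))) = -299947/(5*(-33500)) = -299947/(-167500) = -299947*(-1/167500) = 299947/167500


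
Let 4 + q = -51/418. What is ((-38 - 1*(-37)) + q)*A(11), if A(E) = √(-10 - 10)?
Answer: -2141*I*√5/209 ≈ -22.906*I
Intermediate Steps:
q = -1723/418 (q = -4 - 51/418 = -1723/418 ≈ -4.1220)
A(E) = 2*I*√5 (A(E) = √(-20) = 2*I*√5)
((-38 - 1*(-37)) + q)*A(11) = ((-38 - 1*(-37)) - 1723/418)*(2*I*√5) = ((-38 + 37) - 1723/418)*(2*I*√5) = (-1 - 1723/418)*(2*I*√5) = -2141*I*√5/209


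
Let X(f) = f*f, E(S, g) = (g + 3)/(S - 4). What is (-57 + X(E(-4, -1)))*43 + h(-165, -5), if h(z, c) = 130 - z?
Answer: -34453/16 ≈ -2153.3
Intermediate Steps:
E(S, g) = (3 + g)/(-4 + S)
X(f) = f²
(-57 + X(E(-4, -1)))*43 + h(-165, -5) = (-57 + ((3 - 1)/(-4 - 4))²)*43 + (130 - 1*(-165)) = (-57 + (2/(-8))²)*43 + (130 + 165) = (-57 + (-⅛*2)²)*43 + 295 = (-57 + (-¼)²)*43 + 295 = (-57 + 1/16)*43 + 295 = -911/16*43 + 295 = -39173/16 + 295 = -34453/16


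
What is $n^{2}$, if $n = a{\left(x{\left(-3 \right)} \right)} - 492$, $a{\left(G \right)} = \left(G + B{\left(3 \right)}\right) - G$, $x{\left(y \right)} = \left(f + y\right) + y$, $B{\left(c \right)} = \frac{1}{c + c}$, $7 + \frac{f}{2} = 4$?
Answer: $\frac{8708401}{36} \approx 2.419 \cdot 10^{5}$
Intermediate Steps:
$f = -6$ ($f = -14 + 2 \cdot 4 = -14 + 8 = -6$)
$B{\left(c \right)} = \frac{1}{2 c}$
$x{\left(y \right)} = -6 + 2 y$ ($x{\left(y \right)} = \left(-6 + y\right) + y = -6 + 2 y$)
$a{\left(G \right)} = \frac{1}{6}$ ($a{\left(G \right)} = \left(G + \frac{1}{2 \cdot 3}\right) - G = \left(G + \frac{1}{2} \cdot \frac{1}{3}\right) - G = \left(G + \frac{1}{6}\right) - G = \left(\frac{1}{6} + G\right) - G = \frac{1}{6}$)
$n = - \frac{2951}{6}$ ($n = \frac{1}{6} - 492 = - \frac{2951}{6} \approx -491.83$)
$n^{2} = \left(- \frac{2951}{6}\right)^{2} = \frac{8708401}{36}$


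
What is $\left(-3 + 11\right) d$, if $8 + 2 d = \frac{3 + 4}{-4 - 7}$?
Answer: $- \frac{380}{11} \approx -34.545$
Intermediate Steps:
$d = - \frac{95}{22}$ ($d = -4 + \frac{\left(3 + 4\right) \frac{1}{-4 - 7}}{2} = -4 + \frac{7 \frac{1}{-11}}{2} = -4 + \frac{7 \left(- \frac{1}{11}\right)}{2} = -4 + \frac{1}{2} \left(- \frac{7}{11}\right) = -4 - \frac{7}{22} = - \frac{95}{22} \approx -4.3182$)
$\left(-3 + 11\right) d = \left(-3 + 11\right) \left(- \frac{95}{22}\right) = 8 \left(- \frac{95}{22}\right) = - \frac{380}{11}$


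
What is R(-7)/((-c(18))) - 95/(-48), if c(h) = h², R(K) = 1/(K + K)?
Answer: 17957/9072 ≈ 1.9794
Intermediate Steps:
R(K) = 1/(2*K)
R(-7)/((-c(18))) - 95/(-48) = ((½)/(-7))/((-1*18²)) - 95/(-48) = ((½)*(-⅐))/((-1*324)) - 95*(-1/48) = -1/14/(-324) + 95/48 = -1/14*(-1/324) + 95/48 = 1/4536 + 95/48 = 17957/9072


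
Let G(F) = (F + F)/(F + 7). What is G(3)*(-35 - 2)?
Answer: -111/5 ≈ -22.200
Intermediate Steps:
G(F) = 2*F/(7 + F) (G(F) = (2*F)/(7 + F) = 2*F/(7 + F))
G(3)*(-35 - 2) = (2*3/(7 + 3))*(-35 - 2) = (2*3/10)*(-37) = (2*3*(⅒))*(-37) = (⅗)*(-37) = -111/5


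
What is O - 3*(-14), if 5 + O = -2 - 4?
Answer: 31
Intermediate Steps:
O = -11 (O = -5 + (-2 - 4) = -5 - 6 = -11)
O - 3*(-14) = -11 - 3*(-14) = -11 + 42 = 31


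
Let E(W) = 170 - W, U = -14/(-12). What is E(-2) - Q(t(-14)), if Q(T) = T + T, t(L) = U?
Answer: 509/3 ≈ 169.67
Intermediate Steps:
U = 7/6 (U = -14*(-1/12) = 7/6 ≈ 1.1667)
t(L) = 7/6
Q(T) = 2*T
E(-2) - Q(t(-14)) = (170 - 1*(-2)) - 2*7/6 = (170 + 2) - 1*7/3 = 172 - 7/3 = 509/3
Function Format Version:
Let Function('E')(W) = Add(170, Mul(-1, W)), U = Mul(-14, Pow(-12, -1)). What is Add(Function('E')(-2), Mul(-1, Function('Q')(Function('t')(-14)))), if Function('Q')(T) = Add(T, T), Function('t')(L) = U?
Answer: Rational(509, 3) ≈ 169.67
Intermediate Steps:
U = Rational(7, 6) (U = Mul(-14, Rational(-1, 12)) = Rational(7, 6) ≈ 1.1667)
Function('t')(L) = Rational(7, 6)
Function('Q')(T) = Mul(2, T)
Add(Function('E')(-2), Mul(-1, Function('Q')(Function('t')(-14)))) = Add(Add(170, Mul(-1, -2)), Mul(-1, Mul(2, Rational(7, 6)))) = Add(Add(170, 2), Mul(-1, Rational(7, 3))) = Add(172, Rational(-7, 3)) = Rational(509, 3)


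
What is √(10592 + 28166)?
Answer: √38758 ≈ 196.87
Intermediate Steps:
√(10592 + 28166) = √38758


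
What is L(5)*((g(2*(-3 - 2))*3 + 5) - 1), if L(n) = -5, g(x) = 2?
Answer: -50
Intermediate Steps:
L(5)*((g(2*(-3 - 2))*3 + 5) - 1) = -5*((2*3 + 5) - 1) = -5*((6 + 5) - 1) = -5*(11 - 1) = -5*10 = -50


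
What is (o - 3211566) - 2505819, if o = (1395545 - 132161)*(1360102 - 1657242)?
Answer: -375407639145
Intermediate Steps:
o = -375401921760 (o = 1263384*(-297140) = -375401921760)
(o - 3211566) - 2505819 = (-375401921760 - 3211566) - 2505819 = -375405133326 - 2505819 = -375407639145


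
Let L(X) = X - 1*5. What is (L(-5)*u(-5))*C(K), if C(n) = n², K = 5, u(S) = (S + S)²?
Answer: -25000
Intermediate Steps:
L(X) = -5 + X (L(X) = X - 5 = -5 + X)
u(S) = 4*S² (u(S) = (2*S)² = 4*S²)
(L(-5)*u(-5))*C(K) = ((-5 - 5)*(4*(-5)²))*5² = -40*25*25 = -10*100*25 = -1000*25 = -25000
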